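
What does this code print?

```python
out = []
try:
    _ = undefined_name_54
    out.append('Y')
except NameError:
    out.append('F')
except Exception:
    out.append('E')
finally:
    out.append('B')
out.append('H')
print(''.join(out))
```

Execution trace: 'F' (except NameError) → 'B' (finally) → 'H' (after the try/except). Output: FBH

Answer: FBH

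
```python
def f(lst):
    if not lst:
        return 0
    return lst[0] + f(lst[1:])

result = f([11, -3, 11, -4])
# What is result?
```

11 + (-3) + 11 + (-4) + 0 = 15

Answer: 15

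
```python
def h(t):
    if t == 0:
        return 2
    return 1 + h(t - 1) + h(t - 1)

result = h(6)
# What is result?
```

h(t) = 1 + 2·h(t-1), h(0)=2. Closed form: (2+1)·2^6 - 1 = 191.

Answer: 191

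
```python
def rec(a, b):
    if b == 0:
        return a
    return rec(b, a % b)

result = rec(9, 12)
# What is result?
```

rec(9, 12) -> rec(12, 9) -> rec(9, 3) -> rec(3, 0) -> 3

Answer: 3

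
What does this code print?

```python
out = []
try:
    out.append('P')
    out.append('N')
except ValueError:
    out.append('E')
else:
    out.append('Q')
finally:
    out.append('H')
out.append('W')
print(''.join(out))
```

Execution trace: 'P' (try body) → 'N' (try body, no exception) → 'Q' (else) → 'H' (finally) → 'W' (after the try/except). Output: PNQHW

Answer: PNQHW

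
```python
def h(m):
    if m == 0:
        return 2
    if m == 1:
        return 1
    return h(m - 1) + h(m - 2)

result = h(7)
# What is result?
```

Build up from base cases: h(0)=2, h(1)=1, h(2)=3, h(3)=4, h(4)=7, h(5)=11, h(6)=18, ..., h(7)=29

Answer: 29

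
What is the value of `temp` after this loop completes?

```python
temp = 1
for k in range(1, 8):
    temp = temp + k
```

Start at 1, add 1 through 7
`temp` takes the values: 1 → 2 → 4 → 7 → 11 → 16 → 22 → 29

Answer: 29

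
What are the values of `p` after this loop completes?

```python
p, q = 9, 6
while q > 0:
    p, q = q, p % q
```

GCD of 9 and 6
`p` takes the values: 9 → 6 → 3

Answer: 3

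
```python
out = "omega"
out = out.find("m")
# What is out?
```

Trace:
`out = "omega"` → out = 'omega'
`out = out.find("m")` → out = 1
So out = 1

Answer: 1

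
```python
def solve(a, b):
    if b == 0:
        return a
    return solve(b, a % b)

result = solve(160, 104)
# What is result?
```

solve(160, 104) -> solve(104, 56) -> solve(56, 48) -> solve(48, 8) -> solve(8, 0) -> 8

Answer: 8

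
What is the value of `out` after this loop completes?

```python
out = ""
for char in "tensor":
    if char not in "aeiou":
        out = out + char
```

Remove vowels from 'tensor'
`out` takes the values: "" → "t" → "tn" → "tns" → "tnsr"

Answer: "tnsr"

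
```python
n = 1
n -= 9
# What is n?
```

Trace:
`n = 1` → n = 1
`n -= 9` → n = -8
So n = -8

Answer: -8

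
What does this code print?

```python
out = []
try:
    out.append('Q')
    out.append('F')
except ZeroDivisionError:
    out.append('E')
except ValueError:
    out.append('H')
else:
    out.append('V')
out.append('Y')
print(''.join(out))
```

Execution trace: 'Q' (try body) → 'F' (try body, no exception) → 'V' (else) → 'Y' (after the try/except). Output: QFVY

Answer: QFVY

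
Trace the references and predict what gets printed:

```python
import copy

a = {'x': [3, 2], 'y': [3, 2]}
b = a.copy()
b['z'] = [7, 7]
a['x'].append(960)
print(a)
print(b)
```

Key concept: shallow copy of dict with mutable values.
Step by step:
`a = {'x': [3, 2], 'y': [3, 2]}` → a = {'x': [3, 2], 'y': [3, 2]}
`b = a.copy()` → b = {'x': [3, 2], 'y': [3, 2]}
`b['z'] = [7, 7]` → b = {'x': [3, 2], 'y': [3, 2], 'z': [7, 7]}
`a['x'].append(960)` → a = {'x': [3, 2, 960], 'y': [3, 2]}; b = {'x': [3, 2, 960], 'y': [3, 2], 'z': [7, 7]}
`print(a)` → prints {'x': [3, 2, 960], 'y': [3, 2]}
`print(b)` → prints {'x': [3, 2, 960], 'y': [3, 2], 'z': [7, 7]}

Answer:
{'x': [3, 2, 960], 'y': [3, 2]}
{'x': [3, 2, 960], 'y': [3, 2], 'z': [7, 7]}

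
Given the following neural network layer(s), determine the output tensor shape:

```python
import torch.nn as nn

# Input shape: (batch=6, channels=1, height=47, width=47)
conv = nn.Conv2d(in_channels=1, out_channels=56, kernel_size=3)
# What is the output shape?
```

Input: (6, 1, 47, 47) -> Output: (6, 56, 45, 45)

Answer: (6, 56, 45, 45)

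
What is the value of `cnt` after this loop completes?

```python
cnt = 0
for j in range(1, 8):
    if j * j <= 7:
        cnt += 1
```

Count numbers where j² ≤ 7
`cnt` takes the values: 0 → 1 → 2

Answer: 2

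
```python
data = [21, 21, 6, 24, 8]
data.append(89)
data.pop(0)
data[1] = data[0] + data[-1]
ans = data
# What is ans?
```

Trace:
`data = [21, 21, 6, 24, 8]` → data = [21, 21, 6, 24, 8]
`data.append(89)` → data = [21, 21, 6, 24, 8, 89]
`data.pop(0)` → data = [21, 6, 24, 8, 89]
`data[1] = data[0] + data[-1]` → data = [21, 110, 24, 8, 89]
`ans = data` → ans = [21, 110, 24, 8, 89]
So ans = [21, 110, 24, 8, 89]

Answer: [21, 110, 24, 8, 89]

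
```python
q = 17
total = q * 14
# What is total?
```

Trace:
`q = 17` → q = 17
`total = q * 14` → total = 238
So total = 238

Answer: 238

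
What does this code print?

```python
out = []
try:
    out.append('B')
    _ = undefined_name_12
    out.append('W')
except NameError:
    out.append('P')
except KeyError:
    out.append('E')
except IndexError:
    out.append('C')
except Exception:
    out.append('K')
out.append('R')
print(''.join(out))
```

Execution trace: 'B' (try body) → 'P' (except NameError) → 'R' (after the try/except). Output: BPR

Answer: BPR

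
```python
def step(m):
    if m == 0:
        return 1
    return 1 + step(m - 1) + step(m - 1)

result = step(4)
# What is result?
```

step(m) = 1 + 2·step(m-1), step(0)=1. Closed form: (1+1)·2^4 - 1 = 31.

Answer: 31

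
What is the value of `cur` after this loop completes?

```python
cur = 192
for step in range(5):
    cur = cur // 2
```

Halve 5 times: 192 // 2^5 = 6
`cur` takes the values: 192 → 96 → 48 → 24 → 12 → 6

Answer: 6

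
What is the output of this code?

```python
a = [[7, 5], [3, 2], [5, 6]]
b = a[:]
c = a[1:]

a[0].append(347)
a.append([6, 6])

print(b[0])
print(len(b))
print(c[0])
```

Key concept: slice with nested mutation.
Step by step:
`a = [[7, 5], [3, 2], [5, 6]]` → a = [[7, 5], [3, 2], [5, 6]]
`b = a[:]` → b = [[7, 5], [3, 2], [5, 6]]
`c = a[1:]` → c = [[3, 2], [5, 6]]
`a[0].append(347)` → a = [[7, 5, 347], [3, 2], [5, 6]]; b = [[7, 5, 347], [3, 2], [5, 6]]
`a.append([6, 6])` → a = [[7, 5, 347], [3, 2], [5, 6], [6, 6]]
`print(b[0])` → prints [7, 5, 347]
`print(len(b))` → prints 3
`print(c[0])` → prints [3, 2]

Answer:
[7, 5, 347]
3
[3, 2]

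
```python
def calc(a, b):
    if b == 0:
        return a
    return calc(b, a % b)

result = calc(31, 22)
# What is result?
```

calc(31, 22) -> calc(22, 9) -> calc(9, 4) -> calc(4, 1) -> calc(1, 0) -> 1

Answer: 1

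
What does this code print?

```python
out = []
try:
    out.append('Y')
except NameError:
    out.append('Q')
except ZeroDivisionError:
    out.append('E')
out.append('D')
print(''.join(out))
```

Execution trace: 'Y' (try body, no exception) → 'D' (after the try/except). Output: YD

Answer: YD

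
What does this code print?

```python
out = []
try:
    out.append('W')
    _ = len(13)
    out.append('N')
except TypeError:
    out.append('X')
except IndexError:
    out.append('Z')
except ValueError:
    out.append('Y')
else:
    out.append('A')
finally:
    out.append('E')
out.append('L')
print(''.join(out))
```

Execution trace: 'W' (try body) → 'X' (except TypeError) → 'E' (finally) → 'L' (after the try/except). Output: WXEL

Answer: WXEL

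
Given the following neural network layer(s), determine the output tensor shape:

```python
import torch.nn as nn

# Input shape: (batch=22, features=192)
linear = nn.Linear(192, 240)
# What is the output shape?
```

Input: (22, 192) -> Output: (22, 240)

Answer: (22, 240)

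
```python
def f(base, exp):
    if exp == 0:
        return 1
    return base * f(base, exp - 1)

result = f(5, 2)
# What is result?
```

f(5, 2) = 5 * 5 = 25

Answer: 25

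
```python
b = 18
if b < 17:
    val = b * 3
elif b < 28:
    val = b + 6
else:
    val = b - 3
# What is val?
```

Trace:
`b = 18` → b = 18
`if b < 17: ...` → b < 17 is False, b < 28 is True → val = 24
So val = 24

Answer: 24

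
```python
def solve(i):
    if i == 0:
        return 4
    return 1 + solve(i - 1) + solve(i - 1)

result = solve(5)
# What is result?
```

solve(i) = 1 + 2·solve(i-1), solve(0)=4. Closed form: (4+1)·2^5 - 1 = 159.

Answer: 159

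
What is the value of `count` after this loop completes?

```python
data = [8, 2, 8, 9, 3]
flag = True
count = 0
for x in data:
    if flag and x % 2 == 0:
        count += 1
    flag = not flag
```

Count even values at even positions
`count` takes the values: 0 → 1 → 2

Answer: 2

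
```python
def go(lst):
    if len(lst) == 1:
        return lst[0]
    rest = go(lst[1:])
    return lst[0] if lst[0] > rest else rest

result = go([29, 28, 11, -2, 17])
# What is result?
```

Recursive max over [29, 28, 11, -2, 17] = 29

Answer: 29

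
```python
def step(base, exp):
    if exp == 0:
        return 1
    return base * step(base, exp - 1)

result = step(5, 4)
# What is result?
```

step(5, 4) = 5 * 5 * 5 * 5 = 625

Answer: 625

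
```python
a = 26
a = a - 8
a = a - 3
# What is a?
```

Trace:
`a = 26` → a = 26
`a = a - 8` → a = 18
`a = a - 3` → a = 15
So a = 15

Answer: 15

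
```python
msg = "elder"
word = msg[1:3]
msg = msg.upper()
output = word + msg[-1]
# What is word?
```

Trace:
`msg = "elder"` → msg = 'elder'
`word = msg[1:3]` → word = 'ld'
`msg = msg.upper()` → msg = 'ELDER'
`output = word + msg[-1]` → output = 'ldR'
So word = 'ld'

Answer: 'ld'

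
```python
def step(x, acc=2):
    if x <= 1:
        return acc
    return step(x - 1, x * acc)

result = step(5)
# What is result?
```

Accumulator trace (n, acc): (5, 2) -> (4, 10) -> (3, 40) -> (2, 120) -> (1, 240) -> return 240

Answer: 240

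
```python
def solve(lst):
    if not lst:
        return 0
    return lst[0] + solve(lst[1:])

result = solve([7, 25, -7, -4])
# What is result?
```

7 + 25 + (-7) + (-4) + 0 = 21

Answer: 21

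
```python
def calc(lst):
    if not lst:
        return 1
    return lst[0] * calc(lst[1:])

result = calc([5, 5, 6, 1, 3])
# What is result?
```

Product over [5, 5, 6, 1, 3] = 5 * 5 * 6 * 1 * 3 = 450

Answer: 450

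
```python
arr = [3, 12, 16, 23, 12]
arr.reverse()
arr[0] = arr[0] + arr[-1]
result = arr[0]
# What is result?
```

Trace:
`arr = [3, 12, 16, 23, 12]` → arr = [3, 12, 16, 23, 12]
`arr.reverse()` → arr = [12, 23, 16, 12, 3]
`arr[0] = arr[0] + arr[-1]` → arr = [15, 23, 16, 12, 3]
`result = arr[0]` → result = 15
So result = 15

Answer: 15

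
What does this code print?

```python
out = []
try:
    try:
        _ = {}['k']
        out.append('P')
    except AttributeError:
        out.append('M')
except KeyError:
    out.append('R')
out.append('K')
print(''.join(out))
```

Execution trace: 'R' (outer except KeyError) → 'K' (after the try/except). Output: RK

Answer: RK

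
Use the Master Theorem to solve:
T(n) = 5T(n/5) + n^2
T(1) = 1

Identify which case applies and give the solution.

a=5, b=5, f(n)=n^2. log_5(5) = 1. Since c=2 > 1 and the regularity condition holds (5(n/5)^2 = (5/5^2)n^2 with 5/5^2 < 1), Case 3 applies: T(n) = Θ(f(n)) = O(n^2).

Answer: O(n^2) - Case 3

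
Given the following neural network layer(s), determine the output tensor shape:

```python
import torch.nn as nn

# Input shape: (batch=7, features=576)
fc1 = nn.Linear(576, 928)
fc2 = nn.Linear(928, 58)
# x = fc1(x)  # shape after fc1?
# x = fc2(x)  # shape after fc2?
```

Input: (7, 576) -> after fc1: (7, 928) -> Output: (7, 58)

Answer: (7, 58)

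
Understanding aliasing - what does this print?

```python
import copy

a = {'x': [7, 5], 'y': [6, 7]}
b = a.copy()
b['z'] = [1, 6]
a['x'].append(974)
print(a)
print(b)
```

Key concept: shallow copy of dict with mutable values.
Step by step:
`a = {'x': [7, 5], 'y': [6, 7]}` → a = {'x': [7, 5], 'y': [6, 7]}
`b = a.copy()` → b = {'x': [7, 5], 'y': [6, 7]}
`b['z'] = [1, 6]` → b = {'x': [7, 5], 'y': [6, 7], 'z': [1, 6]}
`a['x'].append(974)` → a = {'x': [7, 5, 974], 'y': [6, 7]}; b = {'x': [7, 5, 974], 'y': [6, 7], 'z': [1, 6]}
`print(a)` → prints {'x': [7, 5, 974], 'y': [6, 7]}
`print(b)` → prints {'x': [7, 5, 974], 'y': [6, 7], 'z': [1, 6]}

Answer:
{'x': [7, 5, 974], 'y': [6, 7]}
{'x': [7, 5, 974], 'y': [6, 7], 'z': [1, 6]}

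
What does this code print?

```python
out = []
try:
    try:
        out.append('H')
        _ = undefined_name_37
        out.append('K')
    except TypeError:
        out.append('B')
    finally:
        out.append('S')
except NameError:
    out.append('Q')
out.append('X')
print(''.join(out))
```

Execution trace: 'H' (try body) → 'S' (finally) → 'Q' (outer except NameError) → 'X' (after the try/except). Output: HSQX

Answer: HSQX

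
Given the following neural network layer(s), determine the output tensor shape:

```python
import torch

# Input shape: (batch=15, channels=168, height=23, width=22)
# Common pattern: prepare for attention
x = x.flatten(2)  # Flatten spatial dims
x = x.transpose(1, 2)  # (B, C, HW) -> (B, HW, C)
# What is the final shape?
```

Input: (15, 168, 23, 22) -> after flatten(2): (15, 168, 506) -> Output: (15, 506, 168)

Answer: (15, 506, 168)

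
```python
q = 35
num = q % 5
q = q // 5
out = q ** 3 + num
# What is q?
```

Trace:
`q = 35` → q = 35
`num = q % 5` → num = 0
`q = q // 5` → q = 7
`out = q ** 3 + num` → out = 343
So q = 7

Answer: 7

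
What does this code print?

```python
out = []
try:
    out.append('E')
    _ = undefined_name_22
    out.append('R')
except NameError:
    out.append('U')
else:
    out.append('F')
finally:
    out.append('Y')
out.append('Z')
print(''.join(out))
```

Execution trace: 'E' (try body) → 'U' (except NameError) → 'Y' (finally) → 'Z' (after the try/except). Output: EUYZ

Answer: EUYZ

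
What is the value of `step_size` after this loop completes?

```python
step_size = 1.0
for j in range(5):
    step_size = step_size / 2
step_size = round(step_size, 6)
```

Halving LR 5 times: 1 / 2^5
`step_size` takes the values: 1.0 → 0.5 → 0.25 → 0.125 → 0.0625 → 0.03125

Answer: 0.03125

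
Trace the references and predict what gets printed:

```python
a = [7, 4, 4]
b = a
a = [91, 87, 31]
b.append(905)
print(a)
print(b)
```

Key concept: rebinding vs mutation: a is rebound to a new list, b still points at the original.
Step by step:
`a = [7, 4, 4]` → a = [7, 4, 4]
`b = a` → b = [7, 4, 4] (same object as a)
`a = [91, 87, 31]` → a = [91, 87, 31]
`b.append(905)` → b = [7, 4, 4, 905]
`print(a)` → prints [91, 87, 31]
`print(b)` → prints [7, 4, 4, 905]

Answer:
[91, 87, 31]
[7, 4, 4, 905]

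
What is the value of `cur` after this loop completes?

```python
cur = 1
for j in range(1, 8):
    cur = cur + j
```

Start at 1, add 1 through 7
`cur` takes the values: 1 → 2 → 4 → 7 → 11 → 16 → 22 → 29

Answer: 29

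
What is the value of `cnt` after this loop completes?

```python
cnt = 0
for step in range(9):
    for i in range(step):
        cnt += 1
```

Triangle number: 0+1+2+...+8
`cnt` takes the values: 0 → 1 → 2 → 3 → 4 → 5 → 6 → 7 → 8 → 9 → 10 → 11 → 12 → 13 → 14 → 15 → 16 → 17 → 18 → 19 → 20 → 21 → 22 → 23 → 24 → 25 → 26 → 27 → 28 → 29 → 30 → 31 → 32 → 33 → 34 → 35 → 36

Answer: 36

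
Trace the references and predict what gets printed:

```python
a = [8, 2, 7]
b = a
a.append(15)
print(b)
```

Key concept: basic list aliasing.
Step by step:
`a = [8, 2, 7]` → a = [8, 2, 7]
`b = a` → b = [8, 2, 7] (same object as a)
`a.append(15)` → a = [8, 2, 7, 15] (same object as b); b = [8, 2, 7, 15] (same object as a)
`print(b)` → prints [8, 2, 7, 15]

Answer: [8, 2, 7, 15]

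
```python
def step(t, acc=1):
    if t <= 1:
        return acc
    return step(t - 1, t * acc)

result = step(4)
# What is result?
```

Accumulator trace (n, acc): (4, 1) -> (3, 4) -> (2, 12) -> (1, 24) -> return 24

Answer: 24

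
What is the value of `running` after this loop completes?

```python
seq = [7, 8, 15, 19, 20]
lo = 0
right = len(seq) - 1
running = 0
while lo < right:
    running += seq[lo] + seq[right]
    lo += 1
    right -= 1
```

Sum of pairs from ends
`running` takes the values: 0 → 27 → 54

Answer: 54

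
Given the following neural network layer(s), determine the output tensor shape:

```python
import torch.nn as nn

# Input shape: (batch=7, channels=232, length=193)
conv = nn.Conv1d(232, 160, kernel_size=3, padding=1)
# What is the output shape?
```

Input: (7, 232, 193) -> Output: (7, 160, 193)

Answer: (7, 160, 193)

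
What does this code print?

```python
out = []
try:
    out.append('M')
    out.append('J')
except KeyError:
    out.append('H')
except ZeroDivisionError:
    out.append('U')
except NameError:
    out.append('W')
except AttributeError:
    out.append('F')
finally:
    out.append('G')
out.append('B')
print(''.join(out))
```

Execution trace: 'M' (try body) → 'J' (try body, no exception) → 'G' (finally) → 'B' (after the try/except). Output: MJGB

Answer: MJGB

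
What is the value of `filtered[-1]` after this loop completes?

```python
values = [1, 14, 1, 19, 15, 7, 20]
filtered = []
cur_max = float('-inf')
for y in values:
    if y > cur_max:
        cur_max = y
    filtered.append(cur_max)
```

Running max ends at 20
`filtered` takes the values: [] → [1] → [1, 14] → [1, 14, 14] → [1, 14, 14, 19] → [1, 14, 14, 19, 19] → [1, 14, 14, 19, 19, 19] → [1, 14, 14, 19, 19, 19, 20]
So `filtered[-1]` = 20

Answer: 20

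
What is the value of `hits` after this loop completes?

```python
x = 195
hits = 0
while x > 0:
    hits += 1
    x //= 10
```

Count digits by repeated division by 10
`hits` takes the values: 0 → 1 → 2 → 3

Answer: 3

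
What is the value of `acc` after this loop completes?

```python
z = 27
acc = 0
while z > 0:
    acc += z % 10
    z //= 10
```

Sum digits of 27
`acc` takes the values: 0 → 7 → 9

Answer: 9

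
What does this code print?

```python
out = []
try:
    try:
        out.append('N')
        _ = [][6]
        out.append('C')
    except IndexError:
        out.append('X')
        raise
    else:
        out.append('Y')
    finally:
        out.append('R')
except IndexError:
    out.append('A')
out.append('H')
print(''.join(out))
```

Execution trace: 'N' (try body) → 'X' (except IndexError) → 'R' (finally) → 'A' (outer except IndexError) → 'H' (after the try/except). Output: NXRAH

Answer: NXRAH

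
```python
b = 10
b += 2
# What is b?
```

Trace:
`b = 10` → b = 10
`b += 2` → b = 12
So b = 12

Answer: 12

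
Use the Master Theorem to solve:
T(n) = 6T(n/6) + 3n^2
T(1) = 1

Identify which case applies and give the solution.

a=6, b=6, f(n)=3n^2. log_6(6) = 1. Since c=2 > 1 and the regularity condition holds (6(n/6)^2 = (6/6^2)n^2 with 6/6^2 < 1), Case 3 applies: T(n) = Θ(f(n)) = O(n^2).

Answer: O(n^2) - Case 3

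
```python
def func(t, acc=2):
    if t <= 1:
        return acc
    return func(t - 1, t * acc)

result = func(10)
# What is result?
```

Accumulator trace (n, acc): (10, 2) -> (9, 20) -> (8, 180) -> (7, 1440) -> (6, 10080) -> (5, 60480) -> (4, 302400) -> (3, 1209600) -> (2, 3628800) -> (1, 7257600) -> return 7257600

Answer: 7257600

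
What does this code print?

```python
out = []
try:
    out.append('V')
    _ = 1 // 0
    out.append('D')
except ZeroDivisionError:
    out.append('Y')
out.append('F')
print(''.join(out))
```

Execution trace: 'V' (try body) → 'Y' (except ZeroDivisionError) → 'F' (after the try/except). Output: VYF

Answer: VYF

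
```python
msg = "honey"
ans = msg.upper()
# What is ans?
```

Trace:
`msg = "honey"` → msg = 'honey'
`ans = msg.upper()` → ans = 'HONEY'
So ans = 'HONEY'

Answer: 'HONEY'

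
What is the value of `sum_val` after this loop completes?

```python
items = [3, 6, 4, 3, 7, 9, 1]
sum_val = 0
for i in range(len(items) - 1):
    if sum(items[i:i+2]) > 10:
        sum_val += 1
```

Count windows with sum > 10
`sum_val` takes the values: 0 → 1

Answer: 1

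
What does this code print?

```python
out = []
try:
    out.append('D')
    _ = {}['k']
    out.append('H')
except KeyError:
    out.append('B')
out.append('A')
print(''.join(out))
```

Execution trace: 'D' (try body) → 'B' (except KeyError) → 'A' (after the try/except). Output: DBA

Answer: DBA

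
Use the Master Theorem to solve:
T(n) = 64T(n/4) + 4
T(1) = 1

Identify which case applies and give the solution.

a=64, b=4, f(n)=4. log_4(64) = 3. Since c=0 < 3, Case 1 applies: T(n) = Θ(n^log_b(a)) = O(n^3).

Answer: O(n^3) - Case 1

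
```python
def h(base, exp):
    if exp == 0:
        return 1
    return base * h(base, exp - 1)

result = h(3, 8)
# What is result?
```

h(3, 8) = 3 * 3 * 3 * 3 * 3 * 3 * 3 * 3 = 6561

Answer: 6561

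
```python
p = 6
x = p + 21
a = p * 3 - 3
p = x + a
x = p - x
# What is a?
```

Trace:
`p = 6` → p = 6
`x = p + 21` → x = 27
`a = p * 3 - 3` → a = 15
`p = x + a` → p = 42
`x = p - x` → x = 15
So a = 15

Answer: 15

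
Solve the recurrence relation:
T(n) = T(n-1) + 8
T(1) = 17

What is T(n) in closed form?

Unrolling: T(n) = T(1) + 8·(n-1) = 17 + 8(n-1) = 8n + 9.

Answer: T(n) = 8n + 9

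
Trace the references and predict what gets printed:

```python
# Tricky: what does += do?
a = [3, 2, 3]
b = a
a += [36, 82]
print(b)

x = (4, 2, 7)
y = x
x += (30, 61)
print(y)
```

Key concept: += behavior differs for mutable vs immutable.
Step by step:
`a = [3, 2, 3]` → a = [3, 2, 3]
`b = a` → b = [3, 2, 3] (same object as a)
`a += [36, 82]` → a = [3, 2, 3, 36, 82] (same object as b); b = [3, 2, 3, 36, 82] (same object as a)
`print(b)` → prints [3, 2, 3, 36, 82]
`x = (4, 2, 7)` → x = (4, 2, 7)
`y = x` → y = (4, 2, 7)
`x += (30, 61)` → x = (4, 2, 7, 30, 61)
`print(y)` → prints (4, 2, 7)

Answer:
[3, 2, 3, 36, 82]
(4, 2, 7)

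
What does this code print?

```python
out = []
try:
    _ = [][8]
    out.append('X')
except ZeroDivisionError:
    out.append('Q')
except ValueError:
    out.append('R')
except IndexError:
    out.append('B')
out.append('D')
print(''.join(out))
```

Execution trace: 'B' (except IndexError) → 'D' (after the try/except). Output: BD

Answer: BD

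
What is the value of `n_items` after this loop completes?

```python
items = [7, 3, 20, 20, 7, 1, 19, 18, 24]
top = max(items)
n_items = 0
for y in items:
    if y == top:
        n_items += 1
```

Count of max value 24 in [7, 3, 20, 20, 7, 1, 19, 18, 24]
`n_items` takes the values: 0 → 1

Answer: 1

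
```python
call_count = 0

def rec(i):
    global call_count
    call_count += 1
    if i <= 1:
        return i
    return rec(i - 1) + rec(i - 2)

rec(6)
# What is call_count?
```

Calls(i) = 1 + Calls(i-1) + Calls(i-2); Calls(0)=Calls(1)=1. For i=6 this gives 25.

Answer: 25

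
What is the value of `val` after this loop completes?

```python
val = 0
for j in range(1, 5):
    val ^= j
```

XOR of 1 to 4
`val` takes the values: 0 → 1 → 3 → 0 → 4

Answer: 4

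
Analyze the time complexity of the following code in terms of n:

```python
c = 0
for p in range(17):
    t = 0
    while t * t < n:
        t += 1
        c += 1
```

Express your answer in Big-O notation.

Each loop level contributes: 1 × √n. Multiplying the contributions gives O(√n).

Answer: O(√n)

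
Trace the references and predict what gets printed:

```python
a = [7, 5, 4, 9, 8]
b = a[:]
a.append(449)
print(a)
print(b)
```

Key concept: slice [:] creates copy.
Step by step:
`a = [7, 5, 4, 9, 8]` → a = [7, 5, 4, 9, 8]
`b = a[:]` → b = [7, 5, 4, 9, 8]
`a.append(449)` → a = [7, 5, 4, 9, 8, 449]
`print(a)` → prints [7, 5, 4, 9, 8, 449]
`print(b)` → prints [7, 5, 4, 9, 8]

Answer:
[7, 5, 4, 9, 8, 449]
[7, 5, 4, 9, 8]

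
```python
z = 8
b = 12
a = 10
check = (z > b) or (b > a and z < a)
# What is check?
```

Trace:
`z = 8` → z = 8
`b = 12` → b = 12
`a = 10` → a = 10
`check = (z > b) or (b > a and z < a)` → check = True
So check = True

Answer: True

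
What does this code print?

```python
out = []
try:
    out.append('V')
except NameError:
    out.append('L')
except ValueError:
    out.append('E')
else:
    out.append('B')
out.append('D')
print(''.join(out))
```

Execution trace: 'V' (try body, no exception) → 'B' (else) → 'D' (after the try/except). Output: VBD

Answer: VBD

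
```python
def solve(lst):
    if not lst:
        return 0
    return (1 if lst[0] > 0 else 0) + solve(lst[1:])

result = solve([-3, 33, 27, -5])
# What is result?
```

Count of positive elements in [-3, 33, 27, -5] = 2

Answer: 2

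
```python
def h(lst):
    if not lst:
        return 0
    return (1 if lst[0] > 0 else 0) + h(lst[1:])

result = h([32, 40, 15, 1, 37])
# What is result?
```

Count of positive elements in [32, 40, 15, 1, 37] = 5

Answer: 5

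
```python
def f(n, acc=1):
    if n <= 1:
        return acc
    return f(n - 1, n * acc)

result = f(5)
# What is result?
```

Accumulator trace (n, acc): (5, 1) -> (4, 5) -> (3, 20) -> (2, 60) -> (1, 120) -> return 120

Answer: 120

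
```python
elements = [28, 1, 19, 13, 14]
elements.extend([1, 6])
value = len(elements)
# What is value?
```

Trace:
`elements = [28, 1, 19, 13, 14]` → elements = [28, 1, 19, 13, 14]
`elements.extend([1, 6])` → elements = [28, 1, 19, 13, 14, 1, 6]
`value = len(elements)` → value = 7
So value = 7

Answer: 7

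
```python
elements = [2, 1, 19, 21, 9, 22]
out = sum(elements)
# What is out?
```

Trace:
`elements = [2, 1, 19, 21, 9, 22]` → elements = [2, 1, 19, 21, 9, 22]
`out = sum(elements)` → out = 74
So out = 74

Answer: 74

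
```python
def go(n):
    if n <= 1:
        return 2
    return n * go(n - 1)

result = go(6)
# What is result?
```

go(6) = 6 * 5 * 4 * 3 * 2 * 2 = 1440

Answer: 1440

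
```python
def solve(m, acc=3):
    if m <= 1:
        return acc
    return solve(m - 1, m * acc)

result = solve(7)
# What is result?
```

Accumulator trace (n, acc): (7, 3) -> (6, 21) -> (5, 126) -> (4, 630) -> (3, 2520) -> (2, 7560) -> (1, 15120) -> return 15120

Answer: 15120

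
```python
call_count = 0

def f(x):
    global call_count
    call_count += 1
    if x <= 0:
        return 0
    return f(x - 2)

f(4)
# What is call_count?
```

Linear recursion stepping by 2: 3 calls from x=4 down to ≤0.

Answer: 3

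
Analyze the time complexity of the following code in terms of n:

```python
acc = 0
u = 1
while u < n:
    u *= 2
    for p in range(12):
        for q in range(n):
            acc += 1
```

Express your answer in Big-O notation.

Each loop level contributes: log n × 1 × n. Multiplying the contributions gives O(n log n).

Answer: O(n log n)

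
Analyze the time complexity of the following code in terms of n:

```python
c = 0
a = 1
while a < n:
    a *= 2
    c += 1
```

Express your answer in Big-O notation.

Each loop level contributes: log n. Multiplying the contributions gives O(log n).

Answer: O(log n)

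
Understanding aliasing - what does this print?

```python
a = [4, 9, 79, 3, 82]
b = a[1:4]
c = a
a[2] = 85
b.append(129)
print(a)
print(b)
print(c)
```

Key concept: slice vs alias.
Step by step:
`a = [4, 9, 79, 3, 82]` → a = [4, 9, 79, 3, 82]
`b = a[1:4]` → b = [9, 79, 3]
`c = a` → c = [4, 9, 79, 3, 82] (same object as a)
`a[2] = 85` → a = [4, 9, 85, 3, 82] (same object as c); c = [4, 9, 85, 3, 82] (same object as a)
`b.append(129)` → b = [9, 79, 3, 129]
`print(a)` → prints [4, 9, 85, 3, 82]
`print(b)` → prints [9, 79, 3, 129]
`print(c)` → prints [4, 9, 85, 3, 82]

Answer:
[4, 9, 85, 3, 82]
[9, 79, 3, 129]
[4, 9, 85, 3, 82]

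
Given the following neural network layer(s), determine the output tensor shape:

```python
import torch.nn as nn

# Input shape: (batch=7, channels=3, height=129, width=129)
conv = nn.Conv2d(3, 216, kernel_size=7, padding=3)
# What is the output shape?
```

Input: (7, 3, 129, 129) -> Output: (7, 216, 129, 129)

Answer: (7, 216, 129, 129)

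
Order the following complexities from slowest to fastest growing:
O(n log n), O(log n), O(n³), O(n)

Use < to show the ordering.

Ordered by growth rate: O(log n) < O(n) < O(n log n) < O(n³)

Answer: O(log n) < O(n) < O(n log n) < O(n³)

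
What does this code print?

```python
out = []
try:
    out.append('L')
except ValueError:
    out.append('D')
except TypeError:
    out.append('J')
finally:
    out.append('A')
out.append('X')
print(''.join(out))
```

Execution trace: 'L' (try body, no exception) → 'A' (finally) → 'X' (after the try/except). Output: LAX

Answer: LAX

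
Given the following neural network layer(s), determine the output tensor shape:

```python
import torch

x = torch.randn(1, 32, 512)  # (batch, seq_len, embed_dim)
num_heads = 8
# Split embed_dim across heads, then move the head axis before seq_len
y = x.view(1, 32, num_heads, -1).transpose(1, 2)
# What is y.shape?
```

Input: (1, 32, 512) -> head_dim = 512 // 8 = 64; after view: (1, 32, 8, 64) -> after transpose(1, 2): (1, 8, 32, 64) -> Output: (1, 8, 32, 64)

Answer: (1, 8, 32, 64)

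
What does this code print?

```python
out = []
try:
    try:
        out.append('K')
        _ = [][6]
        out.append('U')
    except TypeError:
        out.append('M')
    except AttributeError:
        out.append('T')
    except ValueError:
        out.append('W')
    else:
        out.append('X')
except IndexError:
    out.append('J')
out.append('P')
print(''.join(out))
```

Execution trace: 'K' (try body) → 'J' (outer except IndexError) → 'P' (after the try/except). Output: KJP

Answer: KJP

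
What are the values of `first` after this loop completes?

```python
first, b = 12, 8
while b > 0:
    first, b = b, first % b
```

GCD of 12 and 8
`first` takes the values: 12 → 8 → 4

Answer: 4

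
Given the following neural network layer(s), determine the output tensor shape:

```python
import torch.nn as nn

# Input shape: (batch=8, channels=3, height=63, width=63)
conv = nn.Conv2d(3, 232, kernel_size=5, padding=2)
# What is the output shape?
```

Input: (8, 3, 63, 63) -> Output: (8, 232, 63, 63)

Answer: (8, 232, 63, 63)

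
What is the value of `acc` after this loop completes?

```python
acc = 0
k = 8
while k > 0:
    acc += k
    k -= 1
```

Sum 8 down to 1
`acc` takes the values: 0 → 8 → 15 → 21 → 26 → 30 → 33 → 35 → 36

Answer: 36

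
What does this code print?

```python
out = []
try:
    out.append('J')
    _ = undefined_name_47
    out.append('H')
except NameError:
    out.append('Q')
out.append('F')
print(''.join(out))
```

Execution trace: 'J' (try body) → 'Q' (except NameError) → 'F' (after the try/except). Output: JQF

Answer: JQF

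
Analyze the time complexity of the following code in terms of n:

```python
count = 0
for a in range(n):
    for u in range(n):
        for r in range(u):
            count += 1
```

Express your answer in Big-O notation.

Each loop level contributes: n × n × n. Multiplying the contributions gives O(n^3).

Answer: O(n^3)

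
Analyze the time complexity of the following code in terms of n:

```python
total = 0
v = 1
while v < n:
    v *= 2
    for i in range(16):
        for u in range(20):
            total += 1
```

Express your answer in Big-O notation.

Each loop level contributes: log n × 1 × 1. Multiplying the contributions gives O(log n).

Answer: O(log n)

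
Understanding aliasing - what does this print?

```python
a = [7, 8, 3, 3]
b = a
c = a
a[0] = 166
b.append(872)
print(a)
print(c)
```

Key concept: multiple aliases.
Step by step:
`a = [7, 8, 3, 3]` → a = [7, 8, 3, 3]
`b = a` → b = [7, 8, 3, 3] (same object as a)
`c = a` → c = [7, 8, 3, 3] (same object as a, b)
`a[0] = 166` → a = [166, 8, 3, 3] (same object as b, c); b = [166, 8, 3, 3] (same object as a, c); c = [166, 8, 3, 3] (same object as a, b)
`b.append(872)` → a = [166, 8, 3, 3, 872] (same object as b, c); b = [166, 8, 3, 3, 872] (same object as a, c); c = [166, 8, 3, 3, 872] (same object as a, b)
`print(a)` → prints [166, 8, 3, 3, 872]
`print(c)` → prints [166, 8, 3, 3, 872]

Answer:
[166, 8, 3, 3, 872]
[166, 8, 3, 3, 872]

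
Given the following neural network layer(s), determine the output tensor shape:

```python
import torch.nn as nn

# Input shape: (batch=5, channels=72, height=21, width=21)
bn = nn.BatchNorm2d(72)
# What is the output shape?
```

Input: (5, 72, 21, 21) -> Output: (5, 72, 21, 21)

Answer: (5, 72, 21, 21)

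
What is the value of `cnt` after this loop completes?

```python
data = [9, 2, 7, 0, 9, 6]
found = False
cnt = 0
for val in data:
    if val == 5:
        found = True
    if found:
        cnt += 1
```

Count elements after first 5 in [9, 2, 7, 0, 9, 6]
`cnt` takes the values: 0

Answer: 0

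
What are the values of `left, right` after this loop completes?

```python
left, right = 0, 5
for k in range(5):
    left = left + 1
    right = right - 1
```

left goes 0→5, right goes 5→0
`left, right` takes the values: (0, 5) → (1, 5) → (1, 4) → (2, 4) → (2, 3) → (3, 3) → (3, 2) → (4, 2) → (4, 1) → (5, 1) → (5, 0)

Answer: 5, 0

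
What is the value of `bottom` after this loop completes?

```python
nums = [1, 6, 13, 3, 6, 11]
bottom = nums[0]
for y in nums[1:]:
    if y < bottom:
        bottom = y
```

Minimum of [1, 6, 13, 3, 6, 11]
`bottom` takes the values: 1

Answer: 1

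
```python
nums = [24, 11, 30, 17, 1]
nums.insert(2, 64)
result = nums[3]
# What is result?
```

Trace:
`nums = [24, 11, 30, 17, 1]` → nums = [24, 11, 30, 17, 1]
`nums.insert(2, 64)` → nums = [24, 11, 64, 30, 17, 1]
`result = nums[3]` → result = 30
So result = 30

Answer: 30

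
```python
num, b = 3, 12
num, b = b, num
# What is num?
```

Trace:
`num, b = 3, 12` → num = 3; b = 12
`num, b = b, num` → num = 12; b = 3
So num = 12

Answer: 12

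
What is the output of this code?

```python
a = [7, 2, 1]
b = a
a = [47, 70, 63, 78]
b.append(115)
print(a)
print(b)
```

Key concept: rebinding vs mutation: a is rebound to a new list, b still points at the original.
Step by step:
`a = [7, 2, 1]` → a = [7, 2, 1]
`b = a` → b = [7, 2, 1] (same object as a)
`a = [47, 70, 63, 78]` → a = [47, 70, 63, 78]
`b.append(115)` → b = [7, 2, 1, 115]
`print(a)` → prints [47, 70, 63, 78]
`print(b)` → prints [7, 2, 1, 115]

Answer:
[47, 70, 63, 78]
[7, 2, 1, 115]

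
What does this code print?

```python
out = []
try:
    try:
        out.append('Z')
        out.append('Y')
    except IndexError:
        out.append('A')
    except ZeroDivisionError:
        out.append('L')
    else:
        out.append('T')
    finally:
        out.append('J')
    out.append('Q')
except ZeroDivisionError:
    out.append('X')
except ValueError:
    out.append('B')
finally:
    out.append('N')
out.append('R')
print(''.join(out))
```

Execution trace: 'Z' (inner try body) → 'Y' (inner try body, no exception) → 'T' (inner else) → 'J' (inner finally) → 'Q' (try body, no exception) → 'N' (finally) → 'R' (after the try/except). Output: ZYTJQNR

Answer: ZYTJQNR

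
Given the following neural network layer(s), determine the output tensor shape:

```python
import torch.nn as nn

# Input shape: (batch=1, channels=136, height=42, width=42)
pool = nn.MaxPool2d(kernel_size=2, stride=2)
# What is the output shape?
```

Input: (1, 136, 42, 42) -> Output: (1, 136, 21, 21)

Answer: (1, 136, 21, 21)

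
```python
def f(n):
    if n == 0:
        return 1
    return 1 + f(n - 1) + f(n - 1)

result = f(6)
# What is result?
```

f(n) = 1 + 2·f(n-1), f(0)=1. Closed form: (1+1)·2^6 - 1 = 127.

Answer: 127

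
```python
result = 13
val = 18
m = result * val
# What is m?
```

Trace:
`result = 13` → result = 13
`val = 18` → val = 18
`m = result * val` → m = 234
So m = 234

Answer: 234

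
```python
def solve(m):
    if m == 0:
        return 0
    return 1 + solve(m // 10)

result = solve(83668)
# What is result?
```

Count of digits of 83668: 5

Answer: 5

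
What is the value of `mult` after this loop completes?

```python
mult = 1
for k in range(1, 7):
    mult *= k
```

6! = 720
`mult` takes the values: 1 → 2 → 6 → 24 → 120 → 720

Answer: 720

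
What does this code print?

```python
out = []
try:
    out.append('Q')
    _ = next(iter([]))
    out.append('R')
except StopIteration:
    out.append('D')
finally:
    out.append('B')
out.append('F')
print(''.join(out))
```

Execution trace: 'Q' (try body) → 'D' (except StopIteration) → 'B' (finally) → 'F' (after the try/except). Output: QDBF

Answer: QDBF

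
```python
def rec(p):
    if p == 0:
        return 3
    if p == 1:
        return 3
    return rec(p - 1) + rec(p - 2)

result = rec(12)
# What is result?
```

Build up from base cases: rec(0)=3, rec(1)=3, rec(2)=6, rec(3)=9, rec(4)=15, rec(5)=24, rec(6)=39, ..., rec(12)=699

Answer: 699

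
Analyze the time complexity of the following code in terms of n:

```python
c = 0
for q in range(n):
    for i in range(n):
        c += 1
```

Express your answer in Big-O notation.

Each loop level contributes: n × n. Multiplying the contributions gives O(n^2).

Answer: O(n^2)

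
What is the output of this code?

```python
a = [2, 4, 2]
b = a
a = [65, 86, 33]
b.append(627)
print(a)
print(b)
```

Key concept: rebinding vs mutation: a is rebound to a new list, b still points at the original.
Step by step:
`a = [2, 4, 2]` → a = [2, 4, 2]
`b = a` → b = [2, 4, 2] (same object as a)
`a = [65, 86, 33]` → a = [65, 86, 33]
`b.append(627)` → b = [2, 4, 2, 627]
`print(a)` → prints [65, 86, 33]
`print(b)` → prints [2, 4, 2, 627]

Answer:
[65, 86, 33]
[2, 4, 2, 627]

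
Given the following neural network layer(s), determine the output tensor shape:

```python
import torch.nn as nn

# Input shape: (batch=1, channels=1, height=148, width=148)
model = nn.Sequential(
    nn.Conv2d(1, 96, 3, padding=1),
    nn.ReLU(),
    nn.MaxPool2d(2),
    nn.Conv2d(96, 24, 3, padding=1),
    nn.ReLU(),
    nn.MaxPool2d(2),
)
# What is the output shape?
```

Input: (1, 1, 148, 148) -> after first Conv2d: (1, 96, 148, 148) -> after first MaxPool2d: (1, 96, 74, 74) -> after second Conv2d: (1, 24, 74, 74) -> Output: (1, 24, 37, 37)

Answer: (1, 24, 37, 37)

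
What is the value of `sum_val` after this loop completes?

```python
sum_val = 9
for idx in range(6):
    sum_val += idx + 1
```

Start at 9, add 1 to 6 = 30
`sum_val` takes the values: 9 → 10 → 12 → 15 → 19 → 24 → 30

Answer: 30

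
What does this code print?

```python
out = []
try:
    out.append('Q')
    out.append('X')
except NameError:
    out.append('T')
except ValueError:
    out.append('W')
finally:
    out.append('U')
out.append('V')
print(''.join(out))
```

Execution trace: 'Q' (try body) → 'X' (try body, no exception) → 'U' (finally) → 'V' (after the try/except). Output: QXUV

Answer: QXUV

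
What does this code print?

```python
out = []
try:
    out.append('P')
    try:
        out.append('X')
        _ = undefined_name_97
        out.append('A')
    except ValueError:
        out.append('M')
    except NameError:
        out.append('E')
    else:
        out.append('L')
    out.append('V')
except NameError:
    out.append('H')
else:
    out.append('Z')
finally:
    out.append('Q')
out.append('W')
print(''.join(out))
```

Execution trace: 'P' (try body) → 'X' (inner try body) → 'E' (inner except NameError) → 'V' (try body, no exception) → 'Z' (else) → 'Q' (finally) → 'W' (after the try/except). Output: PXEVZQW

Answer: PXEVZQW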